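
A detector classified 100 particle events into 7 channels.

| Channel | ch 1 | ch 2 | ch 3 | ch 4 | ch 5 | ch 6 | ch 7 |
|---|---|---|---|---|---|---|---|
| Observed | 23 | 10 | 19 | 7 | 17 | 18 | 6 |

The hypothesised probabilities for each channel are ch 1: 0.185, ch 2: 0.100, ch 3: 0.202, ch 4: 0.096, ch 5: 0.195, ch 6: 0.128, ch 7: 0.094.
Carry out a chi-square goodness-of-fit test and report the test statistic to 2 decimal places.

Expected counts E_i = n·p_i: 100×0.185 = 18.5, 100×0.100 = 10, 100×0.202 = 20.2, 100×0.096 = 9.6, 100×0.195 = 19.5, 100×0.128 = 12.8, 100×0.094 = 9.4.
χ² = (23−18.5)²/18.5 + (10−10)²/10 + (19−20.2)²/20.2 + (7−9.6)²/9.6 + (17−19.5)²/19.5 + (18−12.8)²/12.8 + (6−9.4)²/9.4
   = 1.095 + 0.000 + 0.071 + 0.704 + 0.321 + 2.113 + 1.230
Sum = 5.53

5.53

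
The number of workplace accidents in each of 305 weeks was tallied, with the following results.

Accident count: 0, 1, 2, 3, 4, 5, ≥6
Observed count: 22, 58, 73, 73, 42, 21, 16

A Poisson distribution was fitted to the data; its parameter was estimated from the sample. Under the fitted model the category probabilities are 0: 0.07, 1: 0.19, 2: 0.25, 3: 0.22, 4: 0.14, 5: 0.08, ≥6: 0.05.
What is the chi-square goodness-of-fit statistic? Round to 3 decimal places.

1.199

Expected counts E_i = n·p_i: 305×0.07 = 21.35, 305×0.19 = 57.95, 305×0.25 = 76.25, 305×0.22 = 67.1, 305×0.14 = 42.7, 305×0.08 = 24.4, 305×0.05 = 15.25.
cat         O        E   (O−E)²/E
0          22    21.35     0.0198
1          58    57.95     0.0000
2          73    76.25     0.1385
3          73     67.1     0.5188
4          42     42.7     0.0115
5          21     24.4     0.4738
≥6         16    15.25     0.0369
Sum = 1.199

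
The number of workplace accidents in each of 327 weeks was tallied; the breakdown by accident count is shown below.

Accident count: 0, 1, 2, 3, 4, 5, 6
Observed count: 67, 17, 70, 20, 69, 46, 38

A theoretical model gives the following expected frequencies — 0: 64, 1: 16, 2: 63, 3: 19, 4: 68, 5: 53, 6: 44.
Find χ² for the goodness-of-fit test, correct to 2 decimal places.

2.79

χ² = (67−64)²/64 + (17−16)²/16 + (70−63)²/63 + (20−19)²/19 + (69−68)²/68 + (46−53)²/53 + (38−44)²/44
   = 0.141 + 0.063 + 0.778 + 0.053 + 0.015 + 0.925 + 0.818
Sum = 2.79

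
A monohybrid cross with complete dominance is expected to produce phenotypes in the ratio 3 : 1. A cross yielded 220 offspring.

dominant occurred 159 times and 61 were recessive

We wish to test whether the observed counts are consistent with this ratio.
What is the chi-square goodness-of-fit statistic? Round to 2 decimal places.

Ratio total = 4. Expected counts: 220×3/4 = 165, 220×1/4 = 55.
χ² = (159−165)²/165 + (61−55)²/55
   = 0.218 + 0.655
Sum = 0.87

0.87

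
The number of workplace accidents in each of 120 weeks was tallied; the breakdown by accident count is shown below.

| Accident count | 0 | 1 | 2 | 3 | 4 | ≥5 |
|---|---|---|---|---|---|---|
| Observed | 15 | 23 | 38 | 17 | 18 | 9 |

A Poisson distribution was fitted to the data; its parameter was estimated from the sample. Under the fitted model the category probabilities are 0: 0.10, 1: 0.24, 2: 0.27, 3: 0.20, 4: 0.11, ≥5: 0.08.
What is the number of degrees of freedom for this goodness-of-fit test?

There are k = 6 categories and 1 parameter estimated from the data, so df = 6 − 1 − 1 = 4.

4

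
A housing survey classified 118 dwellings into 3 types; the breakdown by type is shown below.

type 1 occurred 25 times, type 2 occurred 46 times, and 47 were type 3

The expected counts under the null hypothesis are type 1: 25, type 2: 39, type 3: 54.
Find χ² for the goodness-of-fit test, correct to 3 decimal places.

cat         O        E   (O−E)²/E
type 1     25       25     0.0000
type 2     46       39     1.2564
type 3     47       54     0.9074
Sum = 2.164

2.164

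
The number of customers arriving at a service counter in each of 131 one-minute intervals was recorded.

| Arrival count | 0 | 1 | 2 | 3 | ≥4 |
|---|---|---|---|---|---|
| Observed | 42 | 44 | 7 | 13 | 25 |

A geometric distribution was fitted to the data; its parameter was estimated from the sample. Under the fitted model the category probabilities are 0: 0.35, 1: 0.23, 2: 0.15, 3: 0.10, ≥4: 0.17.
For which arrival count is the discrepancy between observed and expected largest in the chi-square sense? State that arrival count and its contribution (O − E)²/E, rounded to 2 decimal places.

2, 8.14

Expected counts E_i = n·p_i: 131×0.35 = 45.85, 131×0.23 = 30.13, 131×0.15 = 19.65, 131×0.10 = 13.1, 131×0.17 = 22.27.
0: (42 − 45.85)²/45.85 = 14.8225/45.85 = 0.323
1: (44 − 30.13)²/30.13 = 192.3769/30.13 = 6.385
2: (7 − 19.65)²/19.65 = 160.0225/19.65 = 8.144
3: (13 − 13.1)²/13.1 = 0.01/13.1 = 0.001
≥4: (25 − 22.27)²/22.27 = 7.4529/22.27 = 0.335
The largest term is for 2: 8.14.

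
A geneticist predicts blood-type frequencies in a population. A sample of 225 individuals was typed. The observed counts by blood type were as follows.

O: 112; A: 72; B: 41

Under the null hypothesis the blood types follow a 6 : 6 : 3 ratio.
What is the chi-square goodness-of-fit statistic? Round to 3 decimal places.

9.333

Ratio total = 15. Expected counts: 225×6/15 = 90, 225×6/15 = 90, 225×3/15 = 45.
cat         O        E   (O−E)²/E
O         112       90     5.3778
A          72       90     3.6000
B          41       45     0.3556
Sum = 9.333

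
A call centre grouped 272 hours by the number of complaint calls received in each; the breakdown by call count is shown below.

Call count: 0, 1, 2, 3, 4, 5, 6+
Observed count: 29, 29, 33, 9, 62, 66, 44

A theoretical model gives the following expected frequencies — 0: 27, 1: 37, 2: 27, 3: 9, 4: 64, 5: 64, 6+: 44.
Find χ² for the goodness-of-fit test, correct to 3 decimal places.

3.336

χ² = (29−27)²/27 + (29−37)²/37 + (33−27)²/27 + (9−9)²/9 + (62−64)²/64 + (66−64)²/64 + (44−44)²/44
   = 0.1481 + 1.7297 + 1.3333 + 0.0000 + 0.0625 + 0.0625 + 0.0000
Sum = 3.336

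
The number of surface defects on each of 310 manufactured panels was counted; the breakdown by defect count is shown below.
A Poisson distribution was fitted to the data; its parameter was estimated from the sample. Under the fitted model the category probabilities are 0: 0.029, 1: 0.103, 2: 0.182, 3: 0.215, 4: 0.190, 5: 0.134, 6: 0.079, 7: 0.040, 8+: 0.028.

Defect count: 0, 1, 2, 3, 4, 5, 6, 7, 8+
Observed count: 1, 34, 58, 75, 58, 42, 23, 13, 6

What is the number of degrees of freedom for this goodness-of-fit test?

There are k = 9 categories and 1 parameter estimated from the data, so df = 9 − 1 − 1 = 7.

7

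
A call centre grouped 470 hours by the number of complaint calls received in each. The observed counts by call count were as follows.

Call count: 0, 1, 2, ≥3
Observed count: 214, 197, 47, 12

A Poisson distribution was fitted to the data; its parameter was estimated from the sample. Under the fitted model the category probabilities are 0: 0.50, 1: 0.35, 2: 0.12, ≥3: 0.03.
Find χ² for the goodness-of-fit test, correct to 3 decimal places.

10.177

Expected counts E_i = n·p_i: 470×0.50 = 235, 470×0.35 = 164.5, 470×0.12 = 56.4, 470×0.03 = 14.1.
0: (214 − 235)²/235 = 441/235 = 1.8766
1: (197 − 164.5)²/164.5 = 1056.25/164.5 = 6.4210
2: (47 − 56.4)²/56.4 = 88.36/56.4 = 1.5667
≥3: (12 − 14.1)²/14.1 = 4.41/14.1 = 0.3128
Sum = 10.177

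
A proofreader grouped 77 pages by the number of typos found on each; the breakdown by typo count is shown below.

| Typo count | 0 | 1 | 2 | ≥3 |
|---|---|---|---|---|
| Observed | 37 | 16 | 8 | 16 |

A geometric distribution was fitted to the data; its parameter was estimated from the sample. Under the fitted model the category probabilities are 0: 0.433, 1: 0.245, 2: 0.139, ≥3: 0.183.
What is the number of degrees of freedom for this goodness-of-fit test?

There are k = 4 categories and 1 parameter estimated from the data, so df = 4 − 1 − 1 = 2.

2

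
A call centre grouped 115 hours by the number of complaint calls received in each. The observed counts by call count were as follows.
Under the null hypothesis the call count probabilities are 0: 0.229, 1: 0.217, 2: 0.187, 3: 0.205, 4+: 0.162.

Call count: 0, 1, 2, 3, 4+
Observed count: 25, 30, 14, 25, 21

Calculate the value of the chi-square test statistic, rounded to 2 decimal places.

Expected counts E_i = n·p_i: 115×0.229 = 26.335, 115×0.217 = 24.955, 115×0.187 = 21.505, 115×0.205 = 23.575, 115×0.162 = 18.63.
cat         O        E   (O−E)²/E
0          25   26.335      0.068
1          30   24.955      1.020
2          14   21.505      2.619
3          25   23.575      0.086
4+         21    18.63      0.301
Sum = 4.09

4.09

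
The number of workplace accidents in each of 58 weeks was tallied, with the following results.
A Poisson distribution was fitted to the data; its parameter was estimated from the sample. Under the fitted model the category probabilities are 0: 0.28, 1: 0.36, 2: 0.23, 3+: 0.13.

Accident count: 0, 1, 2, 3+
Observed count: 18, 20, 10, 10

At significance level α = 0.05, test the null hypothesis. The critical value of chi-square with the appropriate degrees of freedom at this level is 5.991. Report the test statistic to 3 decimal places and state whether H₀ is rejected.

Expected counts E_i = n·p_i: 58×0.28 = 16.24, 58×0.36 = 20.88, 58×0.23 = 13.34, 58×0.13 = 7.54.
cat         O        E   (O−E)²/E
0          18    16.24     0.1907
1          20    20.88     0.0371
2          10    13.34     0.8363
3+         10     7.54     0.8026
Sum = 1.867
df = 2. Since 1.867 < 5.991, we do not reject H₀.

1.867; do not reject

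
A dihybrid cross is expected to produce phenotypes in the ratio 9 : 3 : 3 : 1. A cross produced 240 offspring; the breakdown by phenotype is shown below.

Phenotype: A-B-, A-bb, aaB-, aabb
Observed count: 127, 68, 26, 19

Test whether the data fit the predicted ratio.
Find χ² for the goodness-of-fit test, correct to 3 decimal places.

Ratio total = 16. Expected counts: 240×9/16 = 135, 240×3/16 = 45, 240×3/16 = 45, 240×1/16 = 15.
cat         O        E   (O−E)²/E
A-B-      127      135     0.4741
A-bb       68       45    11.7556
aaB-       26       45     8.0222
aabb       19       15     1.0667
Sum = 21.319

21.319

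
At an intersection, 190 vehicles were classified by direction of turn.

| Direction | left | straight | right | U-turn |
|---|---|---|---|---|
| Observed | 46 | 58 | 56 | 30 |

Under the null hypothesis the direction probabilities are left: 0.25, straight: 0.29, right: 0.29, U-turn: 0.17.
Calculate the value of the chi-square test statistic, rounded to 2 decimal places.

Expected counts E_i = n·p_i: 190×0.25 = 47.5, 190×0.29 = 55.1, 190×0.29 = 55.1, 190×0.17 = 32.3.
left: (46 − 47.5)²/47.5 = 2.25/47.5 = 0.047
straight: (58 − 55.1)²/55.1 = 8.41/55.1 = 0.153
right: (56 − 55.1)²/55.1 = 0.81/55.1 = 0.015
U-turn: (30 − 32.3)²/32.3 = 5.29/32.3 = 0.164
Sum = 0.38

0.38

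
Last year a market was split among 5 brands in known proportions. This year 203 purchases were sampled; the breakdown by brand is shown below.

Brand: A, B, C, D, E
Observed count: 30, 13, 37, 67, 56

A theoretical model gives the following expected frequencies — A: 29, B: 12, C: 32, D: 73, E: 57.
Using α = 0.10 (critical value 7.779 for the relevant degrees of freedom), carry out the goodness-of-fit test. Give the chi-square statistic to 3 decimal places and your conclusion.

1.410; do not reject

χ² = (30−29)²/29 + (13−12)²/12 + (37−32)²/32 + (67−73)²/73 + (56−57)²/57
   = 0.0345 + 0.0833 + 0.7813 + 0.4932 + 0.0175
Sum = 1.410
df = 4. Since 1.410 < 7.779, we do not reject H₀.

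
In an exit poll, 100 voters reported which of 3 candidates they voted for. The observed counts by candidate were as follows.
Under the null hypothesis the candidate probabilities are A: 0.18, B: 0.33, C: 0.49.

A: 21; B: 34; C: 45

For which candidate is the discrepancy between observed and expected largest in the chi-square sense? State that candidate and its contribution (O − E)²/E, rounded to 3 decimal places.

A, 0.500

Expected counts E_i = n·p_i: 100×0.18 = 18, 100×0.33 = 33, 100×0.49 = 49.
cat         O        E   (O−E)²/E
A          21       18     0.5000
B          34       33     0.0303
C          45       49     0.3265
The largest term is for A: 0.500.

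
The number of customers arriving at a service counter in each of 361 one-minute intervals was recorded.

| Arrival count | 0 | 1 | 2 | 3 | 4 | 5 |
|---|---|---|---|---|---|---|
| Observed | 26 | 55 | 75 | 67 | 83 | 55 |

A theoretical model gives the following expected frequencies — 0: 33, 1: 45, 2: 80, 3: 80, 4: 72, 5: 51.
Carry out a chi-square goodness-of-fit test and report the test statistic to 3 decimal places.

8.126

cat         O        E   (O−E)²/E
0          26       33     1.4848
1          55       45     2.2222
2          75       80     0.3125
3          67       80     2.1125
4          83       72     1.6806
5          55       51     0.3137
Sum = 8.126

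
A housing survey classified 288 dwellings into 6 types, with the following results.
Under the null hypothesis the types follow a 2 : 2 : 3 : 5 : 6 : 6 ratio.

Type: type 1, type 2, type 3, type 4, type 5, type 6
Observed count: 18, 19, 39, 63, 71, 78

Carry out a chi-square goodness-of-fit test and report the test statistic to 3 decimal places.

Ratio total = 24. Expected counts: 288×2/24 = 24, 288×2/24 = 24, 288×3/24 = 36, 288×5/24 = 60, 288×6/24 = 72, 288×6/24 = 72.
χ² = (18−24)²/24 + (19−24)²/24 + (39−36)²/36 + (63−60)²/60 + (71−72)²/72 + (78−72)²/72
   = 1.5000 + 1.0417 + 0.2500 + 0.1500 + 0.0139 + 0.5000
Sum = 3.456

3.456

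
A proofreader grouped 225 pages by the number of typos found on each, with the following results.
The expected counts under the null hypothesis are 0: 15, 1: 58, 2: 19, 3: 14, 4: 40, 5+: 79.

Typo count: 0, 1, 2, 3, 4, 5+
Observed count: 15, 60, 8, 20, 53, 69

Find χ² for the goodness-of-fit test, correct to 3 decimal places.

14.500

0: (15 − 15)²/15 = 0/15 = 0.0000
1: (60 − 58)²/58 = 4/58 = 0.0690
2: (8 − 19)²/19 = 121/19 = 6.3684
3: (20 − 14)²/14 = 36/14 = 2.5714
4: (53 − 40)²/40 = 169/40 = 4.2250
5+: (69 − 79)²/79 = 100/79 = 1.2658
Sum = 14.500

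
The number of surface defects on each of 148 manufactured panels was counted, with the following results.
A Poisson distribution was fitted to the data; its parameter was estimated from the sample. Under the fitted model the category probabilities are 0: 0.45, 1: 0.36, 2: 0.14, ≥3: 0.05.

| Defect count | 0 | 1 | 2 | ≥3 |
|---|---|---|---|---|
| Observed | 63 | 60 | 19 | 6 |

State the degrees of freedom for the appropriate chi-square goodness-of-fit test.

2

There are k = 4 categories and 1 parameter estimated from the data, so df = 4 − 1 − 1 = 2.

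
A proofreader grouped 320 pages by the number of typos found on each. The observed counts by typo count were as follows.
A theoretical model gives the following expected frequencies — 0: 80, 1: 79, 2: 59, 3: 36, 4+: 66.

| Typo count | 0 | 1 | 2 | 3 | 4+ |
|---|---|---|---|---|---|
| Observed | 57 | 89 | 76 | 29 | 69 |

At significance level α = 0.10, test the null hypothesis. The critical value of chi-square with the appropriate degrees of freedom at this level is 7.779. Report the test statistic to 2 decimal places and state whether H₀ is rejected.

14.27; reject

cat         O        E   (O−E)²/E
0          57       80      6.613
1          89       79      1.266
2          76       59      4.898
3          29       36      1.361
4+         69       66      0.136
Sum = 14.27
df = 4. Since 14.27 > 7.779, we reject H₀.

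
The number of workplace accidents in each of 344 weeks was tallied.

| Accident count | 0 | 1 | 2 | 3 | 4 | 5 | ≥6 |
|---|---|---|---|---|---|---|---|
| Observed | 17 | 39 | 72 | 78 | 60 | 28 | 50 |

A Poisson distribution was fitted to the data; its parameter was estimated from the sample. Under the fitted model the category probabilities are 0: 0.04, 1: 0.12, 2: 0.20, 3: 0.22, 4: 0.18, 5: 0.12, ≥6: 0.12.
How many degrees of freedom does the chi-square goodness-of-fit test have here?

5

There are k = 7 categories and 1 parameter estimated from the data, so df = 7 − 1 − 1 = 5.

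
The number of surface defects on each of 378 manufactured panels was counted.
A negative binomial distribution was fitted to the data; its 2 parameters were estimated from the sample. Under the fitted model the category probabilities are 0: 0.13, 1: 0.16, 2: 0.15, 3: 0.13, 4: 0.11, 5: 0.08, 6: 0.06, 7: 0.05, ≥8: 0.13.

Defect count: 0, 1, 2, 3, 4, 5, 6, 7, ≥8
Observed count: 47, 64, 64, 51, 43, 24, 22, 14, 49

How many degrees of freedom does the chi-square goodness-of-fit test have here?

6

There are k = 9 categories and 2 parameters estimated from the data, so df = 9 − 1 − 2 = 6.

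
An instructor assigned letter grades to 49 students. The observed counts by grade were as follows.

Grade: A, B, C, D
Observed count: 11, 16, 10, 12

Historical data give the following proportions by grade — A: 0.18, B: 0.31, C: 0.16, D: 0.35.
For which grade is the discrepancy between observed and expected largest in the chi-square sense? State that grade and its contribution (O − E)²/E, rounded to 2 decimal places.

Expected counts E_i = n·p_i: 49×0.18 = 8.82, 49×0.31 = 15.19, 49×0.16 = 7.84, 49×0.35 = 17.15.
cat         O        E   (O−E)²/E
A          11     8.82      0.539
B          16    15.19      0.043
C          10     7.84      0.595
D          12    17.15      1.547
The largest term is for D: 1.55.

D, 1.55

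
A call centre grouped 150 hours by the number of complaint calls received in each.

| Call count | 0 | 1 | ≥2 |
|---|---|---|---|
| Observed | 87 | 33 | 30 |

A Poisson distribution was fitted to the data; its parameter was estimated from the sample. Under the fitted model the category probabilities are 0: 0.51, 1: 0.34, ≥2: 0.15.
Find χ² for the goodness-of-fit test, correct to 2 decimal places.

Expected counts E_i = n·p_i: 150×0.51 = 76.5, 150×0.34 = 51, 150×0.15 = 22.5.
cat         O        E   (O−E)²/E
0          87     76.5      1.441
1          33       51      6.353
≥2         30     22.5      2.500
Sum = 10.29

10.29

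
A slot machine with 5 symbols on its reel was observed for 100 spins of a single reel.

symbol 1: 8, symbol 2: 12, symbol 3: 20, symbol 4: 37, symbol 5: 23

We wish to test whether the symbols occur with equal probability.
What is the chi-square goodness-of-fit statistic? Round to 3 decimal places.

Under H₀ each category has probability 1/5, so each expected count is 100/5 = 20.
cat           O        E   (O−E)²/E
symbol 1      8       20     7.2000
symbol 2     12       20     3.2000
symbol 3     20       20     0.0000
symbol 4     37       20    14.4500
symbol 5     23       20     0.4500
Sum = 25.300

25.300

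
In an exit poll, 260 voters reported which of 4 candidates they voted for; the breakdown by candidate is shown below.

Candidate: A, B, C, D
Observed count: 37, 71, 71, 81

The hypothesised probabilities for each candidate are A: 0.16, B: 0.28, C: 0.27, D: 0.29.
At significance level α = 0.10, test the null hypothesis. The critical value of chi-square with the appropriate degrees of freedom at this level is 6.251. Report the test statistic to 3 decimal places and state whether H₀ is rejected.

Expected counts E_i = n·p_i: 260×0.16 = 41.6, 260×0.28 = 72.8, 260×0.27 = 70.2, 260×0.29 = 75.4.
cat         O        E   (O−E)²/E
A          37     41.6     0.5087
B          71     72.8     0.0445
C          71     70.2     0.0091
D          81     75.4     0.4159
Sum = 0.978
df = 3. Since 0.978 < 6.251, we do not reject H₀.

0.978; do not reject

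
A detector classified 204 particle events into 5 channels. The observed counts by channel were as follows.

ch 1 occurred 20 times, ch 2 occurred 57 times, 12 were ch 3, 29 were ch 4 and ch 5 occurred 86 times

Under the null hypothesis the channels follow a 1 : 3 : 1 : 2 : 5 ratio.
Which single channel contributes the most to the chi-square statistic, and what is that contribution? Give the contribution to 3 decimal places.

ch 3, 1.471

Ratio total = 12. Expected counts: 204×1/12 = 17, 204×3/12 = 51, 204×1/12 = 17, 204×2/12 = 34, 204×5/12 = 85.
χ² = (20−17)²/17 + (57−51)²/51 + (12−17)²/17 + (29−34)²/34 + (86−85)²/85
   = 0.5294 + 0.7059 + 1.4706 + 0.7353 + 0.0118
The largest term is for ch 3: 1.471.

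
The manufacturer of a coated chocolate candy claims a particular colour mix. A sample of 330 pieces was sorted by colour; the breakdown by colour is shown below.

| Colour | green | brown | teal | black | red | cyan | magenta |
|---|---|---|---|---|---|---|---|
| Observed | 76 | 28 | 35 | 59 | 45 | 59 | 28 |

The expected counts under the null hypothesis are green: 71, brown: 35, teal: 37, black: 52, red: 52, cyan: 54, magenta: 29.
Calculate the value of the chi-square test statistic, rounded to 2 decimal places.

4.24

χ² = (76−71)²/71 + (28−35)²/35 + (35−37)²/37 + (59−52)²/52 + (45−52)²/52 + (59−54)²/54 + (28−29)²/29
   = 0.352 + 1.400 + 0.108 + 0.942 + 0.942 + 0.463 + 0.034
Sum = 4.24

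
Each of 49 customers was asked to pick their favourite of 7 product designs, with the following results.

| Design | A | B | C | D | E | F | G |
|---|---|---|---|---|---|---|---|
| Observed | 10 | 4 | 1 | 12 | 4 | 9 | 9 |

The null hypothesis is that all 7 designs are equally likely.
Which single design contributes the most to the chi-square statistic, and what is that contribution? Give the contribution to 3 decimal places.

Under H₀ each category has probability 1/7, so each expected count is 49/7 = 7.
A: (10 − 7)²/7 = 9/7 = 1.2857
B: (4 − 7)²/7 = 9/7 = 1.2857
C: (1 − 7)²/7 = 36/7 = 5.1429
D: (12 − 7)²/7 = 25/7 = 3.5714
E: (4 − 7)²/7 = 9/7 = 1.2857
F: (9 − 7)²/7 = 4/7 = 0.5714
G: (9 − 7)²/7 = 4/7 = 0.5714
The largest term is for C: 5.143.

C, 5.143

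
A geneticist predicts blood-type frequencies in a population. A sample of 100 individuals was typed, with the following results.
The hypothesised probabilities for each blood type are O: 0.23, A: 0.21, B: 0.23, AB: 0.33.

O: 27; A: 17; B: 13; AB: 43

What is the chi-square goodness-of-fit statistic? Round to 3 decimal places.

Expected counts E_i = n·p_i: 100×0.23 = 23, 100×0.21 = 21, 100×0.23 = 23, 100×0.33 = 33.
χ² = (27−23)²/23 + (17−21)²/21 + (13−23)²/23 + (43−33)²/33
   = 0.6957 + 0.7619 + 4.3478 + 3.0303
Sum = 8.836

8.836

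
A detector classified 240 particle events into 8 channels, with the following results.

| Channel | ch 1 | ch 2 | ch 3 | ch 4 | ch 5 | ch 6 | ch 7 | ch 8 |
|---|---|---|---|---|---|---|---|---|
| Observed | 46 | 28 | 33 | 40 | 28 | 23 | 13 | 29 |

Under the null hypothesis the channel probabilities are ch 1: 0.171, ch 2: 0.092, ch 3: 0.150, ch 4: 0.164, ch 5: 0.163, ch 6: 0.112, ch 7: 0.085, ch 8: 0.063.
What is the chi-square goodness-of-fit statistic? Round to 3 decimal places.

21.594

Expected counts E_i = n·p_i: 240×0.171 = 41.04, 240×0.092 = 22.08, 240×0.150 = 36, 240×0.164 = 39.36, 240×0.163 = 39.12, 240×0.112 = 26.88, 240×0.085 = 20.4, 240×0.063 = 15.12.
χ² = (46−41.04)²/41.04 + (28−22.08)²/22.08 + (33−36)²/36 + (40−39.36)²/39.36 + (28−39.12)²/39.12 + (23−26.88)²/26.88 + (13−20.4)²/20.4 + (29−15.12)²/15.12
   = 0.5995 + 1.5872 + 0.2500 + 0.0104 + 3.1609 + 0.5601 + 2.6843 + 12.7417
Sum = 21.594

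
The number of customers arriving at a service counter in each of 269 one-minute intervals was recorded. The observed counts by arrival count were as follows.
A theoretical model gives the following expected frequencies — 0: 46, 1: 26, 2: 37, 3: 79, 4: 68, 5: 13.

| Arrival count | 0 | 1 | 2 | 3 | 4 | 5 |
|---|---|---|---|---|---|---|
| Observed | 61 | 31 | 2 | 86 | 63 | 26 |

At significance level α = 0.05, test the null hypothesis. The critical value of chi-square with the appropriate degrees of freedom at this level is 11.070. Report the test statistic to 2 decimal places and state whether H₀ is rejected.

0: (61 − 46)²/46 = 225/46 = 4.891
1: (31 − 26)²/26 = 25/26 = 0.962
2: (2 − 37)²/37 = 1225/37 = 33.108
3: (86 − 79)²/79 = 49/79 = 0.620
4: (63 − 68)²/68 = 25/68 = 0.368
5: (26 − 13)²/13 = 169/13 = 13.000
Sum = 52.95
df = 5. Since 52.95 > 11.070, we reject H₀.

52.95; reject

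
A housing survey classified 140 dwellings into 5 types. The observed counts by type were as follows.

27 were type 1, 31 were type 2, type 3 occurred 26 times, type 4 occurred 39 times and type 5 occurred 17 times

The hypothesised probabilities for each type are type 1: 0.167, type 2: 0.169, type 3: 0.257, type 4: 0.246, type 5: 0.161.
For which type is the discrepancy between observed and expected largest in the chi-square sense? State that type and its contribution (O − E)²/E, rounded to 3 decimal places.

Expected counts E_i = n·p_i: 140×0.167 = 23.38, 140×0.169 = 23.66, 140×0.257 = 35.98, 140×0.246 = 34.44, 140×0.161 = 22.54.
type 1: (27 − 23.38)²/23.38 = 13.1044/23.38 = 0.5605
type 2: (31 − 23.66)²/23.66 = 53.8756/23.66 = 2.2771
type 3: (26 − 35.98)²/35.98 = 99.6004/35.98 = 2.7682
type 4: (39 − 34.44)²/34.44 = 20.7936/34.44 = 0.6038
type 5: (17 − 22.54)²/22.54 = 30.6916/22.54 = 1.3617
The largest term is for type 3: 2.768.

type 3, 2.768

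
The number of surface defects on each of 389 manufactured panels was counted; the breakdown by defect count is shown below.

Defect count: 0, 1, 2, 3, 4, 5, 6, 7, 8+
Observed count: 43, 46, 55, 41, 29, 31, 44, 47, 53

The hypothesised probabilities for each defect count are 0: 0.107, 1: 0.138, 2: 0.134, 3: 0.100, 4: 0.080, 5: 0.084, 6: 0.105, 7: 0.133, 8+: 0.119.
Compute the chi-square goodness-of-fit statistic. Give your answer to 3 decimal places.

3.297

Expected counts E_i = n·p_i: 389×0.107 = 41.623, 389×0.138 = 53.682, 389×0.134 = 52.126, 389×0.100 = 38.9, 389×0.080 = 31.12, 389×0.084 = 32.676, 389×0.105 = 40.845, 389×0.133 = 51.737, 389×0.119 = 46.291.
cat         O        E   (O−E)²/E
0          43   41.623     0.0456
1          46   53.682     1.0993
2          55   52.126     0.1585
3          41     38.9     0.1134
4          29    31.12     0.1444
5          31   32.676     0.0860
6          44   40.845     0.2437
7          47   51.737     0.4337
8+         53   46.291     0.9723
Sum = 3.297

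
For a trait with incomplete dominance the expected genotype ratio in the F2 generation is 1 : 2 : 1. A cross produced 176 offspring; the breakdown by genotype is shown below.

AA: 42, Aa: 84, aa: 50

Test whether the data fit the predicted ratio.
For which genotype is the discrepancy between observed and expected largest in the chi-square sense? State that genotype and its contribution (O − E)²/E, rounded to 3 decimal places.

Ratio total = 4. Expected counts: 176×1/4 = 44, 176×2/4 = 88, 176×1/4 = 44.
cat         O        E   (O−E)²/E
AA         42       44     0.0909
Aa         84       88     0.1818
aa         50       44     0.8182
The largest term is for aa: 0.818.

aa, 0.818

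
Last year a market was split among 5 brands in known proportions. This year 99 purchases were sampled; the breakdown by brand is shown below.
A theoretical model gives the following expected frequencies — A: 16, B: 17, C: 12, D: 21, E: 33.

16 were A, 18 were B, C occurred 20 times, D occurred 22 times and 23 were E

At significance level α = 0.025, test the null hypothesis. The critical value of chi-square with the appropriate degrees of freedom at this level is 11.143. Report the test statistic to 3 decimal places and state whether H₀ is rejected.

8.470; do not reject

A: (16 − 16)²/16 = 0/16 = 0.0000
B: (18 − 17)²/17 = 1/17 = 0.0588
C: (20 − 12)²/12 = 64/12 = 5.3333
D: (22 − 21)²/21 = 1/21 = 0.0476
E: (23 − 33)²/33 = 100/33 = 3.0303
Sum = 8.470
df = 4. Since 8.470 < 11.143, we do not reject H₀.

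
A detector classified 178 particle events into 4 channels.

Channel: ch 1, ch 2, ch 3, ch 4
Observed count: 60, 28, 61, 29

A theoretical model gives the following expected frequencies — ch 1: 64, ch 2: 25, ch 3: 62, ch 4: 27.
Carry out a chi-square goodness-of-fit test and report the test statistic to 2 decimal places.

χ² = (60−64)²/64 + (28−25)²/25 + (61−62)²/62 + (29−27)²/27
   = 0.250 + 0.360 + 0.016 + 0.148
Sum = 0.77

0.77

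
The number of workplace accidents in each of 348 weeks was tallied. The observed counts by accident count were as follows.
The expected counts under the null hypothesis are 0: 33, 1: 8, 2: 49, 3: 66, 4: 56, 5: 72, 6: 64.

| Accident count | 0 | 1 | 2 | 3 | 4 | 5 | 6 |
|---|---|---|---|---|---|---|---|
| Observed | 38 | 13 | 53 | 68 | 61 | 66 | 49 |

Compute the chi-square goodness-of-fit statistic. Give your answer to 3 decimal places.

0: (38 − 33)²/33 = 25/33 = 0.7576
1: (13 − 8)²/8 = 25/8 = 3.1250
2: (53 − 49)²/49 = 16/49 = 0.3265
3: (68 − 66)²/66 = 4/66 = 0.0606
4: (61 − 56)²/56 = 25/56 = 0.4464
5: (66 − 72)²/72 = 36/72 = 0.5000
6: (49 − 64)²/64 = 225/64 = 3.5156
Sum = 8.732

8.732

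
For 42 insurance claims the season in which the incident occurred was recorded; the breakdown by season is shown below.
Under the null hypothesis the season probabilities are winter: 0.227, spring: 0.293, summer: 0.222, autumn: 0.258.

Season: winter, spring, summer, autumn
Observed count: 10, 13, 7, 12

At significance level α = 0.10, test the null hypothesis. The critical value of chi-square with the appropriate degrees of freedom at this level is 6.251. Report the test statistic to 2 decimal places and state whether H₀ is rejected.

Expected counts E_i = n·p_i: 42×0.227 = 9.534, 42×0.293 = 12.306, 42×0.222 = 9.324, 42×0.258 = 10.836.
winter: (10 − 9.534)²/9.534 = 0.217156/9.534 = 0.023
spring: (13 − 12.306)²/12.306 = 0.481636/12.306 = 0.039
summer: (7 − 9.324)²/9.324 = 5.400976/9.324 = 0.579
autumn: (12 − 10.836)²/10.836 = 1.354896/10.836 = 0.125
Sum = 0.77
df = 3. Since 0.77 < 6.251, we do not reject H₀.

0.77; do not reject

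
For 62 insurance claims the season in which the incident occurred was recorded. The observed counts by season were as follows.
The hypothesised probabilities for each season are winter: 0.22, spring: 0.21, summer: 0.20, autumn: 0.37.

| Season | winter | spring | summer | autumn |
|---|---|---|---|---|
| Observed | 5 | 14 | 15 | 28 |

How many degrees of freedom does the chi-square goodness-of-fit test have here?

3

There are k = 4 categories and no parameters were estimated from the data, so df = 4 − 1 = 3.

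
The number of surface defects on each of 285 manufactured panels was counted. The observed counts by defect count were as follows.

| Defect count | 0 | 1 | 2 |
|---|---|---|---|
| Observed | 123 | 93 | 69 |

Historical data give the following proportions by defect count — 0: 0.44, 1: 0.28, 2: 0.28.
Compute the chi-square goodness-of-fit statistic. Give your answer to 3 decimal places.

3.691

Expected counts E_i = n·p_i: 285×0.44 = 125.4, 285×0.28 = 79.8, 285×0.28 = 79.8.
χ² = (123−125.4)²/125.4 + (93−79.8)²/79.8 + (69−79.8)²/79.8
   = 0.0459 + 2.1835 + 1.4617
Sum = 3.691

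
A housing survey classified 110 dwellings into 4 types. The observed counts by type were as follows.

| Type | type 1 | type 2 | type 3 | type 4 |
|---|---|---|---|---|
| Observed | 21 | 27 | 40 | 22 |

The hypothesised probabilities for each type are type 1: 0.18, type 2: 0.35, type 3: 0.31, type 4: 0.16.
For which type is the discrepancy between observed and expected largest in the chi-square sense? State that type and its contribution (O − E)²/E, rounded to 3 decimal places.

type 2, 3.435

Expected counts E_i = n·p_i: 110×0.18 = 19.8, 110×0.35 = 38.5, 110×0.31 = 34.1, 110×0.16 = 17.6.
χ² = (21−19.8)²/19.8 + (27−38.5)²/38.5 + (40−34.1)²/34.1 + (22−17.6)²/17.6
   = 0.0727 + 3.4351 + 1.0208 + 1.1000
The largest term is for type 2: 3.435.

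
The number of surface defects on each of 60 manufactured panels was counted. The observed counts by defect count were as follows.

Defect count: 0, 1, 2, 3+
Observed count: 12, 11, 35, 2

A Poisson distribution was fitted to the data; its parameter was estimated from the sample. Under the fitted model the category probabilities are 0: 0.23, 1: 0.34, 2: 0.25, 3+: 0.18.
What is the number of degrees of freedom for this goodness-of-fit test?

There are k = 4 categories and 1 parameter estimated from the data, so df = 4 − 1 − 1 = 2.

2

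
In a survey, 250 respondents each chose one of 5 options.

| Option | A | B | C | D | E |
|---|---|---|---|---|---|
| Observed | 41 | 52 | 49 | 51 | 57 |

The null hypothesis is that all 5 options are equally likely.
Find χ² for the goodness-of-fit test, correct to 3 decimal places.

Under H₀ each category has probability 1/5, so each expected count is 250/5 = 50.
χ² = (41−50)²/50 + (52−50)²/50 + (49−50)²/50 + (51−50)²/50 + (57−50)²/50
   = 1.6200 + 0.0800 + 0.0200 + 0.0200 + 0.9800
Sum = 2.720

2.720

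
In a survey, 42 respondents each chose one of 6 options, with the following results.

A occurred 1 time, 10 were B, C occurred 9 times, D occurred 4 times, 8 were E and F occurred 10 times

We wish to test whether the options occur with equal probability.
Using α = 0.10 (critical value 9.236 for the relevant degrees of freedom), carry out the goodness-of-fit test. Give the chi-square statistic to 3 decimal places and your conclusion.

9.714; reject

Under H₀ each category has probability 1/6, so each expected count is 42/6 = 7.
cat         O        E   (O−E)²/E
A           1        7     5.1429
B          10        7     1.2857
C           9        7     0.5714
D           4        7     1.2857
E           8        7     0.1429
F          10        7     1.2857
Sum = 9.714
df = 5. Since 9.714 > 9.236, we reject H₀.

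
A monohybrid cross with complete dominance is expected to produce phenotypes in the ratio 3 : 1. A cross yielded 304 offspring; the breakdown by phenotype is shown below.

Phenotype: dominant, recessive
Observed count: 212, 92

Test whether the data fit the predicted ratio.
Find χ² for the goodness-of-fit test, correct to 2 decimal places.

Ratio total = 4. Expected counts: 304×3/4 = 228, 304×1/4 = 76.
χ² = (212−228)²/228 + (92−76)²/76
   = 1.123 + 3.368
Sum = 4.49

4.49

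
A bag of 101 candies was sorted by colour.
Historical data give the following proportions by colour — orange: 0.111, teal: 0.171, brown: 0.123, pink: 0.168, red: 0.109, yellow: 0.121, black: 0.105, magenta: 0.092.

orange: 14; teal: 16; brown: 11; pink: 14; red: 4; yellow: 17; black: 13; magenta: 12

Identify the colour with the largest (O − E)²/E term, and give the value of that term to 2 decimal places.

Expected counts E_i = n·p_i: 101×0.111 = 11.211, 101×0.171 = 17.271, 101×0.123 = 12.423, 101×0.168 = 16.968, 101×0.109 = 11.009, 101×0.121 = 12.221, 101×0.105 = 10.605, 101×0.092 = 9.292.
cat          O        E   (O−E)²/E
orange      14   11.211      0.694
teal        16   17.271      0.094
brown       11   12.423      0.163
pink        14   16.968      0.519
red          4   11.009      4.462
yellow      17   12.221      1.869
black       13   10.605      0.541
magenta     12    9.292      0.789
The largest term is for red: 4.46.

red, 4.46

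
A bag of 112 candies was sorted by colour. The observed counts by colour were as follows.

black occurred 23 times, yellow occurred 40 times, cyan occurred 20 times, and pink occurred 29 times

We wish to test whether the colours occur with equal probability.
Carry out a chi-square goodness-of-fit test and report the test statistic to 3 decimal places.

Expected count for each of the 4 categories: 112/4 = 28.
black: (23 − 28)²/28 = 25/28 = 0.8929
yellow: (40 − 28)²/28 = 144/28 = 5.1429
cyan: (20 − 28)²/28 = 64/28 = 2.2857
pink: (29 − 28)²/28 = 1/28 = 0.0357
Sum = 8.357

8.357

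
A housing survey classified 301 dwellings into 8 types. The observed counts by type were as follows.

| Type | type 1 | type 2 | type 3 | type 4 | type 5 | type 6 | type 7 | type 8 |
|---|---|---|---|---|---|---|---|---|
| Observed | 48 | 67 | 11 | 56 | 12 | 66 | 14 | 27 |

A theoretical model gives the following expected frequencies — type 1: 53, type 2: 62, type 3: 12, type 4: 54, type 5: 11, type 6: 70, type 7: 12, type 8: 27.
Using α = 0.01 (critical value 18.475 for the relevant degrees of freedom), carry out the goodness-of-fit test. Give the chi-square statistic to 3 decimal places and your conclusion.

χ² = (48−53)²/53 + (67−62)²/62 + (11−12)²/12 + (56−54)²/54 + (12−11)²/11 + (66−70)²/70 + (14−12)²/12 + (27−27)²/27
   = 0.4717 + 0.4032 + 0.0833 + 0.0741 + 0.0909 + 0.2286 + 0.3333 + 0.0000
Sum = 1.685
df = 7. Since 1.685 < 18.475, we do not reject H₀.

1.685; do not reject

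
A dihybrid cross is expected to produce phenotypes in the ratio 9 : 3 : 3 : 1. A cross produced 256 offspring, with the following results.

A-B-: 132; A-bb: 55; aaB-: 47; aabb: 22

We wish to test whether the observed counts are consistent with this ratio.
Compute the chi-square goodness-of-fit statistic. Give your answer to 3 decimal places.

Ratio total = 16. Expected counts: 256×9/16 = 144, 256×3/16 = 48, 256×3/16 = 48, 256×1/16 = 16.
cat         O        E   (O−E)²/E
A-B-      132      144     1.0000
A-bb       55       48     1.0208
aaB-       47       48     0.0208
aabb       22       16     2.2500
Sum = 4.292

4.292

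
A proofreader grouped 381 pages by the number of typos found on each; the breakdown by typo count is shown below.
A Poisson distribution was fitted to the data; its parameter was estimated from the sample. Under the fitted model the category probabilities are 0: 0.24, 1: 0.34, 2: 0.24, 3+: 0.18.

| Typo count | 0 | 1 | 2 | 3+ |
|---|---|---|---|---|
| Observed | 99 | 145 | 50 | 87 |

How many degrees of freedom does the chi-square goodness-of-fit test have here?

2

There are k = 4 categories and 1 parameter estimated from the data, so df = 4 − 1 − 1 = 2.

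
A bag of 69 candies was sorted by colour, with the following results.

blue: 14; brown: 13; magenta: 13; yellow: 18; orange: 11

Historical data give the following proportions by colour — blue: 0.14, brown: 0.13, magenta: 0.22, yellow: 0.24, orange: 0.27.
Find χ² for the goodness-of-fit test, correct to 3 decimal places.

Expected counts E_i = n·p_i: 69×0.14 = 9.66, 69×0.13 = 8.97, 69×0.22 = 15.18, 69×0.24 = 16.56, 69×0.27 = 18.63.
cat          O        E   (O−E)²/E
blue        14     9.66     1.9499
brown       13     8.97     1.8106
magenta     13    15.18     0.3131
yellow      18    16.56     0.1252
orange      11    18.63     3.1249
Sum = 7.324

7.324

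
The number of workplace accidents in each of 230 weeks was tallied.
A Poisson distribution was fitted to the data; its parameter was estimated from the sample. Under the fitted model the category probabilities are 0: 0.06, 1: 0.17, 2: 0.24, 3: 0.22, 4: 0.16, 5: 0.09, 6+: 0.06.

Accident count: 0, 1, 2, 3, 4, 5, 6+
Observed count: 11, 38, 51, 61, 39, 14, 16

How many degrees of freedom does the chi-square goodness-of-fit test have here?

There are k = 7 categories and 1 parameter estimated from the data, so df = 7 − 1 − 1 = 5.

5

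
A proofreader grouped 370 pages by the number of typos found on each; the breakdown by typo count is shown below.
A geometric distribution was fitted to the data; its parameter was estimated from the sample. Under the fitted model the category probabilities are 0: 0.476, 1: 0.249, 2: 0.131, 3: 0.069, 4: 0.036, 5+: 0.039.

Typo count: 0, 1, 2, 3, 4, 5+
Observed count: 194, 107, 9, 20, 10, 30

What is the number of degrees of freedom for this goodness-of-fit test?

4

There are k = 6 categories and 1 parameter estimated from the data, so df = 6 − 1 − 1 = 4.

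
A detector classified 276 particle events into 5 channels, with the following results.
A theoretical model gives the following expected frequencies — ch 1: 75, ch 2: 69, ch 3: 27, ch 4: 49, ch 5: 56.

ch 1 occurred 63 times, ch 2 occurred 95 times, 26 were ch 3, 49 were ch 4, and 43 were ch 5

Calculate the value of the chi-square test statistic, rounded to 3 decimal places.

14.772

ch 1: (63 − 75)²/75 = 144/75 = 1.9200
ch 2: (95 − 69)²/69 = 676/69 = 9.7971
ch 3: (26 − 27)²/27 = 1/27 = 0.0370
ch 4: (49 − 49)²/49 = 0/49 = 0.0000
ch 5: (43 − 56)²/56 = 169/56 = 3.0179
Sum = 14.772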